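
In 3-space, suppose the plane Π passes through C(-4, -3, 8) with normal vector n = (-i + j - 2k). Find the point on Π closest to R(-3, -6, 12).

Π: n·r = n·C gives -x + y - 2z = -15.
Foot = R − λn with λ = (n·R − d)/|n|² = (-27 − (-15))/6 = -2.
Foot = (-3, -6, 12) − (-2)·(-1, 1, -2) = (-5, -4, 8).

(-5, -4, 8)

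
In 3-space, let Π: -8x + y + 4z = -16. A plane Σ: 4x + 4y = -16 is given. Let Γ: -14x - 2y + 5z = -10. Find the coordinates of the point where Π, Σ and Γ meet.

Solving the 3×3 linear system -8x + y + 4z = -16, 4x + 4y = -16, -14x - 2y + 5z = -10 (e.g. by elimination or Cramer's rule, determinant = 12) gives (4, -8, 6).

(4, -8, 6)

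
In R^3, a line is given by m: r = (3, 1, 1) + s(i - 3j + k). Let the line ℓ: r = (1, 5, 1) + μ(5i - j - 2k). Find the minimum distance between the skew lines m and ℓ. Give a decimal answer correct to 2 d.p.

0.82

Common perpendicular direction n = (1, -3, 1) × (5, -1, -2) = (7, 7, 14).
With w = (1, 5, 1) − (3, 1, 1) = (-2, 4, 0), w · n = 14.
Distance = |w · n| / |n| = |14| / √294 ≈ 0.82.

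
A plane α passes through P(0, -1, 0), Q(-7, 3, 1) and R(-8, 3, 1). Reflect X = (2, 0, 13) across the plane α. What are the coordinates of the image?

(2, 6, -11)

PQ = (-7, 4, 1), PR = (-8, 4, 1); a normal to α is PQ × PR = (0, -1, 4).
Using P: α has equation -y + 4z = 1.
λ = (n·X − d)/|n|² = (52 − 1)/17 = 3.
Reflection = X − 2λn = (2, 0, 13) − 6·(0, -1, 4) = (2, 6, -11).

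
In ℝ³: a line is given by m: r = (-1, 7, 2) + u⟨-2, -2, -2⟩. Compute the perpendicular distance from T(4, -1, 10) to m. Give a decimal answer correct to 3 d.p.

Taking (-1, 7, 2) on m with direction v = (-2, -2, -2): w = T − (-1, 7, 2) = (5, -8, 8), and w × v = (32, -6, -26).
Distance = |w × v| / |v| = √1736 / √12 ≈ 12.028.

12.028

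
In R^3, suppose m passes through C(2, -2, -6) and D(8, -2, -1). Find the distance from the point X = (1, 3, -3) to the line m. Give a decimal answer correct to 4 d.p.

5.8028

A direction vector for m is D − C = (6, 0, 5).
Taking (2, -2, -6) on m with direction v = (6, 0, 5): w = X − (2, -2, -6) = (-1, 5, 3), and w × v = (25, 23, -30).
Distance = |w × v| / |v| = √2054 / √61 ≈ 5.8028.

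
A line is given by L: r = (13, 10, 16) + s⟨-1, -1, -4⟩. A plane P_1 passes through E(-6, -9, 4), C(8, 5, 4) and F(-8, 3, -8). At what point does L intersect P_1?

(10, 7, 4)

EC = (14, 14, 0), EF = (-2, 12, -12); a normal to P_1 is EC × EF = (-168, 168, 196).
Using E: P_1 has equation -168x + 168y + 196z = 280.
Substitute r = (13, 10, 16) + t(-1, -1, -4) into the plane: 2632 + (-784)t = 280, so t = 3.
Intersection: (13, 10, 16) + 3·(-1, -1, -4) = (10, 7, 4).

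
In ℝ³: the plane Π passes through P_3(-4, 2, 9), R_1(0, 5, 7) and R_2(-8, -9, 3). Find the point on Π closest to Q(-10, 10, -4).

P_3R_1 = (4, 3, -2), P_3R_2 = (-4, -11, -6); a normal to Π is P_3R_1 × P_3R_2 = (-40, 32, -32).
Using P_3: Π has equation -40x + 32y - 32z = -64.
Foot = Q − λn with λ = (n·Q − d)/|n|² = (848 − (-64))/3648 = 1/4.
Foot = (-10, 10, -4) − (1/4)·(-40, 32, -32) = (0, 2, 4).

(0, 2, 4)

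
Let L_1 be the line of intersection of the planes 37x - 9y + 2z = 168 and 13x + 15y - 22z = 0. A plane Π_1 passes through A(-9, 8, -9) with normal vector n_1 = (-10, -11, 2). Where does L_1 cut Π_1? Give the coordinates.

(4, -2, 1)

Direction of L_1: (37, -9, 2) × (13, 15, -22) = (168, 840, 672).
A point on L_1: solving the two plane equations with x = 3 gives (3, -7, -3).
Π_1: n_1·r = n_1·A gives -10x - 11y + 2z = -16.
Substitute r = (3, -7, -3) + t(168, 840, 672) into the plane: 41 + (-9576)t = -16, so t = 1/168.
Intersection: (3, -7, -3) + (1/168)·(168, 840, 672) = (4, -2, 1).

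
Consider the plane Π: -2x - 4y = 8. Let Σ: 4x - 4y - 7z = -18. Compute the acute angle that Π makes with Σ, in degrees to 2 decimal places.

cos θ = |n₁·n₂| / (|n₁||n₂|) = |8| / (√20 · √81).
θ = arccos(0.19876) ≈ 78.54°.

78.54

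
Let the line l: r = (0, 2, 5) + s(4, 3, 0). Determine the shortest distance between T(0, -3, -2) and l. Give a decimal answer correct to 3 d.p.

8.062

Taking (0, 2, 5) on l with direction v = (4, 3, 0): w = T − (0, 2, 5) = (0, -5, -7), and w × v = (21, -28, 20).
Distance = |w × v| / |v| = √1625 / √25 ≈ 8.062.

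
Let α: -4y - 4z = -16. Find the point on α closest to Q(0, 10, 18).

Foot = Q − λn with λ = (n·Q − d)/|n|² = (-112 − (-16))/32 = -3.
Foot = (0, 10, 18) − (-3)·(0, -4, -4) = (0, -2, 6).

(0, -2, 6)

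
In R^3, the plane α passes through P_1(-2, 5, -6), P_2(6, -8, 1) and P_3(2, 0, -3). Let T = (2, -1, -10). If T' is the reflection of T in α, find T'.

(-2, 3, 2)

P_1P_2 = (8, -13, 7), P_1P_3 = (4, -5, 3); a normal to α is P_1P_2 × P_1P_3 = (-4, 4, 12).
Using P_1: α has equation -4x + 4y + 12z = -44.
λ = (n·T − d)/|n|² = (-132 − (-44))/176 = -1/2.
Reflection = T − 2λn = (2, -1, -10) − (-1)·(-4, 4, 12) = (-2, 3, 2).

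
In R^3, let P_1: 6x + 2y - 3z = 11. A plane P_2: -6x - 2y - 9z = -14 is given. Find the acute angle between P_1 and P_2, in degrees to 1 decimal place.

cos θ = |n₁·n₂| / (|n₁||n₂|) = |-13| / (√49 · √121).
θ = arccos(0.16883) ≈ 80.3°.

80.3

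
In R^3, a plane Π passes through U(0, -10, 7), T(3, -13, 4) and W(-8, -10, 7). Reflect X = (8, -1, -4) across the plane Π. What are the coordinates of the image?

(8, -21, 16)

UT = (3, -3, -3), UW = (-8, 0, 0); a normal to Π is UT × UW = (0, 24, -24).
Using U: Π has equation 24y - 24z = -408.
λ = (n·X − d)/|n|² = (72 − (-408))/1152 = 5/12.
Reflection = X − 2λn = (8, -1, -4) − (5/6)·(0, 24, -24) = (8, -21, 16).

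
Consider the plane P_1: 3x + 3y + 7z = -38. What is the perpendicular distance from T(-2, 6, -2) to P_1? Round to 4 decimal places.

4.3981

n·T − d = (3)·(-2) + (3)·(6) + (7)·(-2) − (-38) = 36; |n| = √67.
Distance = |36| / √67 = 36/√67 ≈ 4.3981.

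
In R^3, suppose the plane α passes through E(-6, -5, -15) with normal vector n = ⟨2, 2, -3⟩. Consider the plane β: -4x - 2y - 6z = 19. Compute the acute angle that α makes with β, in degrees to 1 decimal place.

α: n·r = n·E gives 2x + 2y - 3z = 23.
cos θ = |n₁·n₂| / (|n₁||n₂|) = |6| / (√17 · √56).
θ = arccos(0.19446) ≈ 78.8°.

78.8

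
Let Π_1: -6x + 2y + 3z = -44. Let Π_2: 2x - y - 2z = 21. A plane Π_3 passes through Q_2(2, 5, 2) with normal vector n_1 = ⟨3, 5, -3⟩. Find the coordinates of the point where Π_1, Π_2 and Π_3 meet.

Π_3: n_1·r = n_1·Q_2 gives 3x + 5y - 3z = 25.
Solving the 3×3 linear system -6x + 2y + 3z = -44, 2x - y - 2z = 21, 3x + 5y - 3z = 25 (e.g. by elimination or Cramer's rule, determinant = -39) gives (4, -1, -6).

(4, -1, -6)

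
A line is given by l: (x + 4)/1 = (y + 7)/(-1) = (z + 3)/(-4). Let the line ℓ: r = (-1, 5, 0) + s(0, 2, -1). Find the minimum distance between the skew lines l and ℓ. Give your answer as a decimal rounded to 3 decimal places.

4.852

l has direction (1, -1, -4) through (-4, -7, -3).
Common perpendicular direction n = (1, -1, -4) × (0, 2, -1) = (9, 1, 2).
With w = (-1, 5, 0) − (-4, -7, -3) = (3, 12, 3), w · n = 45.
Distance = |w · n| / |n| = |45| / √86 ≈ 4.852.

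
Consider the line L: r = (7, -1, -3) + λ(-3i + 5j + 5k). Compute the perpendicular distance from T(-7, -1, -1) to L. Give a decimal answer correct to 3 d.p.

12.417

Taking (7, -1, -3) on L with direction v = (-3, 5, 5): w = T − (7, -1, -3) = (-14, 0, 2), and w × v = (-10, 64, -70).
Distance = |w × v| / |v| = √9096 / √59 ≈ 12.417.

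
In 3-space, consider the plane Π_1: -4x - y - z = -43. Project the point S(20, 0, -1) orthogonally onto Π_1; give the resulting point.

Foot = S − λn with λ = (n·S − d)/|n|² = (-79 − (-43))/18 = -2.
Foot = (20, 0, -1) − (-2)·(-4, -1, -1) = (12, -2, -3).

(12, -2, -3)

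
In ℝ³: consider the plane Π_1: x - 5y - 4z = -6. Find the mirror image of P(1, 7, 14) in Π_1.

(5, -13, -2)

λ = (n·P − d)/|n|² = (-90 − (-6))/42 = -2.
Reflection = P − 2λn = (1, 7, 14) − (-4)·(1, -5, -4) = (5, -13, -2).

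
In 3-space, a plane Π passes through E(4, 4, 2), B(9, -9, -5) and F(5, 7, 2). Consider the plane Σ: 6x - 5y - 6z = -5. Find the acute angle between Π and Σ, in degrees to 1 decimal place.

88.9

EB = (5, -13, -7), EF = (1, 3, 0); a normal to Π is EB × EF = (21, -7, 28).
Using E: Π has equation 21x - 7y + 28z = 112.
cos θ = |n₁·n₂| / (|n₁||n₂|) = |-7| / (√1274 · √97).
θ = arccos(0.01991) ≈ 88.9°.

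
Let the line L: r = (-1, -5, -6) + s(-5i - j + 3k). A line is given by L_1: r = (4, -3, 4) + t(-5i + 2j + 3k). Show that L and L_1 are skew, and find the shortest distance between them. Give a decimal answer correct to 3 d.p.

11.147

Common perpendicular direction n = (-5, -1, 3) × (-5, 2, 3) = (-9, 0, -15).
With w = (4, -3, 4) − (-1, -5, -6) = (5, 2, 10), w · n = -195.
Since n ≠ 0 the lines are not parallel, and w · n = -195 ≠ 0 so they do not intersect; hence they are skew.
Distance = |w · n| / |n| = |-195| / √306 ≈ 11.147.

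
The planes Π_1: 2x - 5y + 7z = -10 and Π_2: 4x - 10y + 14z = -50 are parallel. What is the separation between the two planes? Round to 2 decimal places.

Rescale Π_2 by 1/2: 2x - 5y + 7z = -25. Then distance = |-10 − (-25)| / √78 ≈ 1.70.

1.70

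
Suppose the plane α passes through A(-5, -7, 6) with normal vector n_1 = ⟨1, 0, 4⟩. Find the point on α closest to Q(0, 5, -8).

α: n_1·r = n_1·A gives x + 4z = 19.
Foot = Q − λn with λ = (n·Q − d)/|n|² = (-32 − 19)/17 = -3.
Foot = (0, 5, -8) − (-3)·(1, 0, 4) = (3, 5, 4).

(3, 5, 4)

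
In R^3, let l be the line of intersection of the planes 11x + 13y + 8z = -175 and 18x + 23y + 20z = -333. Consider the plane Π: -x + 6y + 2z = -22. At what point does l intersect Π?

(-8, -3, -6)

Direction of l: (11, 13, 8) × (18, 23, 20) = (76, -76, 19).
A point on l: solving the two plane equations with x = 8 gives (8, -19, -2).
Substitute r = (8, -19, -2) + t(76, -76, 19) into the plane: -126 + (-494)t = -22, so t = -4/19.
Intersection: (8, -19, -2) + (-4/19)·(76, -76, 19) = (-8, -3, -6).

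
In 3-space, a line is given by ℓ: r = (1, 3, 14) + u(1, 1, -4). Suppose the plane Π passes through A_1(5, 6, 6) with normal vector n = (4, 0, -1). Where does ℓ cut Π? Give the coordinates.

(4, 6, 2)

Π: n·r = n·A_1 gives 4x - z = 14.
Substitute r = (1, 3, 14) + t(1, 1, -4) into the plane: -10 + 8t = 14, so t = 3.
Intersection: (1, 3, 14) + 3·(1, 1, -4) = (4, 6, 2).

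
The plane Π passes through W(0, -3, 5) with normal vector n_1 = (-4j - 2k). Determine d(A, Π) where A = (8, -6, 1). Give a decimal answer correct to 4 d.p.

Π: n_1·r = n_1·W gives -4y - 2z = 2.
n·A − d = (0)·(8) + (-4)·(-6) + (-2)·(1) − 2 = 20; |n| = √20.
Distance = |20| / √20 = 20/√20 ≈ 4.4721.

4.4721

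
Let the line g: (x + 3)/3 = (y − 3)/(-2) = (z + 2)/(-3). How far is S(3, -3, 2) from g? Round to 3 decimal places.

8.560

g has direction (3, -2, -3) through (-3, 3, -2).
Taking (-3, 3, -2) on g with direction v = (3, -2, -3): w = S − (-3, 3, -2) = (6, -6, 4), and w × v = (26, 30, 6).
Distance = |w × v| / |v| = √1612 / √22 ≈ 8.560.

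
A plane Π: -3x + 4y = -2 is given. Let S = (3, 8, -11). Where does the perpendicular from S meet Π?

(6, 4, -11)

Foot = S − λn with λ = (n·S − d)/|n|² = (23 − (-2))/25 = 1.
Foot = (3, 8, -11) − 1·(-3, 4, 0) = (6, 4, -11).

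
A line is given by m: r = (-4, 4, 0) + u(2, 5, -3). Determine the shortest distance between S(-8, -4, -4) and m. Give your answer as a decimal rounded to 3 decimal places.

7.867

Taking (-4, 4, 0) on m with direction v = (2, 5, -3): w = S − (-4, 4, 0) = (-4, -8, -4), and w × v = (44, -20, -4).
Distance = |w × v| / |v| = √2352 / √38 ≈ 7.867.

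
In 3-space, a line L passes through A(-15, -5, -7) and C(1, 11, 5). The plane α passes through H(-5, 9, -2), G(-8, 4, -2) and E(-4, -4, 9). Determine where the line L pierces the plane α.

A direction vector for L is C − A = (16, 16, 12).
HG = (-3, -5, 0), HE = (1, -13, 11); a normal to α is HG × HE = (-55, 33, 44).
Using H: α has equation -55x + 33y + 44z = 484.
Substitute r = (-15, -5, -7) + t(16, 16, 12) into the plane: 352 + 176t = 484, so t = 3/4.
Intersection: (-15, -5, -7) + (3/4)·(16, 16, 12) = (-3, 7, 2).

(-3, 7, 2)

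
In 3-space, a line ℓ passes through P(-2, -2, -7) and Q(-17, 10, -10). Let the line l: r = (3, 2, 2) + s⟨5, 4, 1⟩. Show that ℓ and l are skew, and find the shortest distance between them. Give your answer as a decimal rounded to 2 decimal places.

7.84

A direction vector for ℓ is Q − P = (-15, 12, -3).
Common perpendicular direction n = (-15, 12, -3) × (5, 4, 1) = (24, 0, -120).
With w = (3, 2, 2) − (-2, -2, -7) = (5, 4, 9), w · n = -960.
Since n ≠ 0 the lines are not parallel, and w · n = -960 ≠ 0 so they do not intersect; hence they are skew.
Distance = |w · n| / |n| = |-960| / √14976 ≈ 7.84.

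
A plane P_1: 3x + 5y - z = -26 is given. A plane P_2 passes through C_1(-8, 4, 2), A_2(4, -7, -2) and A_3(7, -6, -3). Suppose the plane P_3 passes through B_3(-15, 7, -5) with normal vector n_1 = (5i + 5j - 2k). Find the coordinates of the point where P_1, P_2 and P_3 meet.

C_1A_2 = (12, -11, -4), C_1A_3 = (15, -10, -5); a normal to P_2 is C_1A_2 × C_1A_3 = (15, 0, 45).
Using C_1: P_2 has equation 15x + 45z = -30.
P_3: n_1·r = n_1·B_3 gives 5x + 5y - 2z = -30.
Solving the 3×3 linear system 3x + 5y - z = -26, 15x + 45z = -30, 5x + 5y - 2z = -30 (e.g. by elimination or Cramer's rule, determinant = 525) gives (-2, -4, 0).

(-2, -4, 0)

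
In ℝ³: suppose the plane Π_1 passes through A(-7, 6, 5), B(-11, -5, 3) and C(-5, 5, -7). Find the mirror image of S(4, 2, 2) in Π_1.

AB = (-4, -11, -2), AC = (2, -1, -12); a normal to Π_1 is AB × AC = (130, -52, 26).
Using A: Π_1 has equation 130x - 52y + 26z = -1092.
λ = (n·S − d)/|n|² = (468 − (-1092))/20280 = 1/13.
Reflection = S − 2λn = (4, 2, 2) − (2/13)·(130, -52, 26) = (-16, 10, -2).

(-16, 10, -2)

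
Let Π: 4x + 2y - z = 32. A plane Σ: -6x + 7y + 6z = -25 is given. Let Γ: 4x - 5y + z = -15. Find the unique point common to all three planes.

(4, 5, -6)

Solving the 3×3 linear system 4x + 2y - z = 32, -6x + 7y + 6z = -25, 4x - 5y + z = -15 (e.g. by elimination or Cramer's rule, determinant = 206) gives (4, 5, -6).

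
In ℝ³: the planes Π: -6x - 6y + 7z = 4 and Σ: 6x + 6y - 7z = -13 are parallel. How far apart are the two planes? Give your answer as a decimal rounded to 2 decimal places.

Rescale Σ by 1/(-1): -6x - 6y + 7z = 13. Then distance = |4 − 13| / √121 ≈ 0.82.

0.82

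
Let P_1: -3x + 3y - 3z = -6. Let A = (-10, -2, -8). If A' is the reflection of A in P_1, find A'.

(2, -14, 4)

λ = (n·A − d)/|n|² = (48 − (-6))/27 = 2.
Reflection = A − 2λn = (-10, -2, -8) − 4·(-3, 3, -3) = (2, -14, 4).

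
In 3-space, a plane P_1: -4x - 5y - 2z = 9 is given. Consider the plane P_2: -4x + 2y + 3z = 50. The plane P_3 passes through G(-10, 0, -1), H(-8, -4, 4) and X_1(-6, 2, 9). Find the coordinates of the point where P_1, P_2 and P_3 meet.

GH = (2, -4, 5), GX_1 = (4, 2, 10); a normal to P_3 is GH × GX_1 = (-50, 0, 20).
Using G: P_3 has equation -50x + 20z = 480.
Solving the 3×3 linear system -4x - 5y - 2z = 9, -4x + 2y + 3z = 50, -50x + 20z = 480 (e.g. by elimination or Cramer's rule, determinant = -10) gives (-8, 3, 4).

(-8, 3, 4)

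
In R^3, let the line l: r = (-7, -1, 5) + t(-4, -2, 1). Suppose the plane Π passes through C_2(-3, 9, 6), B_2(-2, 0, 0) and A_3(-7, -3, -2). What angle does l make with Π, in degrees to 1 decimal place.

C_2B_2 = (1, -9, -6), C_2A_3 = (-4, -12, -8); a normal to Π is C_2B_2 × C_2A_3 = (0, 32, -48).
Using C_2: Π has equation 32y - 48z = 0.
sin θ = |n·v| / (|n||v|) = |-112| / (√3328 · √21) = 0.42366.
θ ≈ 25.1°.

25.1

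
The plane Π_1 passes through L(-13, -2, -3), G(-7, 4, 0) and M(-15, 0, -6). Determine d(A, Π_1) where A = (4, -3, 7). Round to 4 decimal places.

LG = (6, 6, 3), LM = (-2, 2, -3); a normal to Π_1 is LG × LM = (-24, 12, 24).
Using L: Π_1 has equation -24x + 12y + 24z = 216.
n·A − d = (-24)·(4) + (12)·(-3) + (24)·(7) − 216 = -180; |n| = √1296.
Distance = |-180| / √1296 = 180/√1296 ≈ 5.0000.

5.0000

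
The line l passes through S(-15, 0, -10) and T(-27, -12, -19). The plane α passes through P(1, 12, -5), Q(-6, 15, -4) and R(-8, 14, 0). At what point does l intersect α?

(-3, 12, -1)

A direction vector for l is T − S = (-12, -12, -9).
PQ = (-7, 3, 1), PR = (-9, 2, 5); a normal to α is PQ × PR = (13, 26, 13).
Using P: α has equation 13x + 26y + 13z = 260.
Substitute r = (-15, 0, -10) + t(-12, -12, -9) into the plane: -325 + (-585)t = 260, so t = -1.
Intersection: (-15, 0, -10) + (-1)·(-12, -12, -9) = (-3, 12, -1).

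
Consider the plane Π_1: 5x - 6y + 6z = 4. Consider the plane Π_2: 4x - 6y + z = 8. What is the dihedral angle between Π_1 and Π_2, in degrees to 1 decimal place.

cos θ = |n₁·n₂| / (|n₁||n₂|) = |62| / (√97 · √53).
θ = arccos(0.86470) ≈ 30.2°.

30.2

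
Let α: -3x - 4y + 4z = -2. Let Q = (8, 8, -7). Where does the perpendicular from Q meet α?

Foot = Q − λn with λ = (n·Q − d)/|n|² = (-84 − (-2))/41 = -2.
Foot = (8, 8, -7) − (-2)·(-3, -4, 4) = (2, 0, 1).

(2, 0, 1)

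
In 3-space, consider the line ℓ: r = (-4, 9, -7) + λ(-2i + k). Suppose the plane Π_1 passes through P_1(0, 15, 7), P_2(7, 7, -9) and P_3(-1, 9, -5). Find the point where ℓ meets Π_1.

P_1P_2 = (7, -8, -16), P_1P_3 = (-1, -6, -12); a normal to Π_1 is P_1P_2 × P_1P_3 = (0, 100, -50).
Using P_1: Π_1 has equation 100y - 50z = 1150.
Substitute r = (-4, 9, -7) + t(-2, 0, 1) into the plane: 1250 + (-50)t = 1150, so t = 2.
Intersection: (-4, 9, -7) + 2·(-2, 0, 1) = (-8, 9, -5).

(-8, 9, -5)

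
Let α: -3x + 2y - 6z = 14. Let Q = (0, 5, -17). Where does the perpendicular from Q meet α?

(6, 1, -5)

Foot = Q − λn with λ = (n·Q − d)/|n|² = (112 − 14)/49 = 2.
Foot = (0, 5, -17) − 2·(-3, 2, -6) = (6, 1, -5).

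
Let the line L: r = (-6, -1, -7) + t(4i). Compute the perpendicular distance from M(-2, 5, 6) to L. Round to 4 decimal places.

14.3178

Taking (-6, -1, -7) on L with direction v = (4, 0, 0): w = M − (-6, -1, -7) = (4, 6, 13), and w × v = (0, 52, -24).
Distance = |w × v| / |v| = √3280 / √16 ≈ 14.3178.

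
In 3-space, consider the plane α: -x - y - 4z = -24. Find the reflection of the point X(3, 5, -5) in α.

λ = (n·X − d)/|n|² = (12 − (-24))/18 = 2.
Reflection = X − 2λn = (3, 5, -5) − 4·(-1, -1, -4) = (7, 9, 11).

(7, 9, 11)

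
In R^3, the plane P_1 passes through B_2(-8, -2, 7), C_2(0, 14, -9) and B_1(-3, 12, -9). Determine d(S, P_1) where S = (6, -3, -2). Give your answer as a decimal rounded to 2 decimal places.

11.88

B_2C_2 = (8, 16, -16), B_2B_1 = (5, 14, -16); a normal to P_1 is B_2C_2 × B_2B_1 = (-32, 48, 32).
Using B_2: P_1 has equation -32x + 48y + 32z = 384.
n·S − d = (-32)·(6) + (48)·(-3) + (32)·(-2) − 384 = -784; |n| = √4352.
Distance = |-784| / √4352 = 784/√4352 ≈ 11.88.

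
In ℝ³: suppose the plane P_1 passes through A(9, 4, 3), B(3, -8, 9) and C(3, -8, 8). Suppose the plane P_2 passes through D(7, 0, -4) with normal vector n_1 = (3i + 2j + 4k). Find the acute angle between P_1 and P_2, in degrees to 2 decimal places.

70.60

AB = (-6, -12, 6), AC = (-6, -12, 5); a normal to P_1 is AB × AC = (12, -6, 0).
Using A: P_1 has equation 12x - 6y = 84.
P_2: n_1·r = n_1·D gives 3x + 2y + 4z = 5.
cos θ = |n₁·n₂| / (|n₁||n₂|) = |24| / (√180 · √29).
θ = arccos(0.33218) ≈ 70.60°.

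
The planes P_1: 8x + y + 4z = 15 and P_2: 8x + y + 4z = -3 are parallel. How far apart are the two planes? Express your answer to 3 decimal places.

2.000

Same normal n = (8, 1, 4) with |n| = √81; distance = |15 − (-3)| / |n| = 18/√81 ≈ 2.000.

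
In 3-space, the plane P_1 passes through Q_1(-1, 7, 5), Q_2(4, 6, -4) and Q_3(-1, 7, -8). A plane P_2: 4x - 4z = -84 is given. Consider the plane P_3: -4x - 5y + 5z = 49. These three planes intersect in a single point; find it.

(-11, 9, 10)

Q_1Q_2 = (5, -1, -9), Q_1Q_3 = (0, 0, -13); a normal to P_1 is Q_1Q_2 × Q_1Q_3 = (13, 65, 0).
Using Q_1: P_1 has equation 13x + 65y = 442.
Solving the 3×3 linear system 13x + 65y = 442, 4x - 4z = -84, -4x - 5y + 5z = 49 (e.g. by elimination or Cramer's rule, determinant = -520) gives (-11, 9, 10).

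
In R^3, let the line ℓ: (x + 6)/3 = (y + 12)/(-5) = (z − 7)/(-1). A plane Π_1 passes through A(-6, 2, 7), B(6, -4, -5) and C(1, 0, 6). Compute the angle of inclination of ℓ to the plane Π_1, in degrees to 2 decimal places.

39.60

ℓ has direction (3, -5, -1) through (-6, -12, 7).
AB = (12, -6, -12), AC = (7, -2, -1); a normal to Π_1 is AB × AC = (-18, -72, 18).
Using A: Π_1 has equation -18x - 72y + 18z = 90.
sin θ = |n·v| / (|n||v|) = |288| / (√5832 · √35) = 0.63746.
θ ≈ 39.60°.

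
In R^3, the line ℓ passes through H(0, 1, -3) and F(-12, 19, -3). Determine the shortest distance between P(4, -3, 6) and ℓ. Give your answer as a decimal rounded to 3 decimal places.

A direction vector for ℓ is F − H = (-12, 18, 0).
Taking (0, 1, -3) on ℓ with direction v = (-12, 18, 0): w = P − (0, 1, -3) = (4, -4, 9), and w × v = (-162, -108, 24).
Distance = |w × v| / |v| = √38484 / √468 ≈ 9.068.

9.068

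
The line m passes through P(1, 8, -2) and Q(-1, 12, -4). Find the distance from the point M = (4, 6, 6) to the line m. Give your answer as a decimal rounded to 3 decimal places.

A direction vector for m is Q − P = (-2, 4, -2).
Taking (1, 8, -2) on m with direction v = (-2, 4, -2): w = M − (1, 8, -2) = (3, -2, 8), and w × v = (-28, -10, 8).
Distance = |w × v| / |v| = √948 / √24 ≈ 6.285.

6.285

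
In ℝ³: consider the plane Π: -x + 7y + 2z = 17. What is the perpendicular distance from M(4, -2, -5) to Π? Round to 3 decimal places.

n·M − d = (-1)·(4) + (7)·(-2) + (2)·(-5) − 17 = -45; |n| = √54.
Distance = |-45| / √54 = 45/√54 ≈ 6.124.

6.124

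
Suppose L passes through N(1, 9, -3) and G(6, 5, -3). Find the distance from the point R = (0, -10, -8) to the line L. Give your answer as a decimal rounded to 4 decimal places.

16.2496

A direction vector for L is G − N = (5, -4, 0).
Taking (1, 9, -3) on L with direction v = (5, -4, 0): w = R − (1, 9, -3) = (-1, -19, -5), and w × v = (-20, -25, 99).
Distance = |w × v| / |v| = √10826 / √41 ≈ 16.2496.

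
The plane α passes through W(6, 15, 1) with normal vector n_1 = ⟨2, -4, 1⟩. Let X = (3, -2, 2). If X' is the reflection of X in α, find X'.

(-9, 22, -4)

α: n_1·r = n_1·W gives 2x - 4y + z = -47.
λ = (n·X − d)/|n|² = (16 − (-47))/21 = 3.
Reflection = X − 2λn = (3, -2, 2) − 6·(2, -4, 1) = (-9, 22, -4).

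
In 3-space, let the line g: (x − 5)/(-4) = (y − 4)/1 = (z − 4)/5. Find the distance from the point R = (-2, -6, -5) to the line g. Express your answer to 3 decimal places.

g has direction (-4, 1, 5) through (5, 4, 4).
Taking (5, 4, 4) on g with direction v = (-4, 1, 5): w = R − (5, 4, 4) = (-7, -10, -9), and w × v = (-41, 71, -47).
Distance = |w × v| / |v| = √8931 / √42 ≈ 14.582.

14.582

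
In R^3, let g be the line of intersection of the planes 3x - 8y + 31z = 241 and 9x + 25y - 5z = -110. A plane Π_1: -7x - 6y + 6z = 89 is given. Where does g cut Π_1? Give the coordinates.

Direction of g: (3, -8, 31) × (9, 25, -5) = (-735, 294, 147).
A point on g: solving the two plane equations with x = -25 gives (-25, 7, 12).
Substitute r = (-25, 7, 12) + t(-735, 294, 147) into the plane: 205 + 4263t = 89, so t = -4/147.
Intersection: (-25, 7, 12) + (-4/147)·(-735, 294, 147) = (-5, -1, 8).

(-5, -1, 8)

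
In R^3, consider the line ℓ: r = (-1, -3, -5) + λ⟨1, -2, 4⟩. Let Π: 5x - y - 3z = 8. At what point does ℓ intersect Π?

Substitute r = (-1, -3, -5) + t(1, -2, 4) into the plane: 13 + (-5)t = 8, so t = 1.
Intersection: (-1, -3, -5) + 1·(1, -2, 4) = (0, -5, -1).

(0, -5, -1)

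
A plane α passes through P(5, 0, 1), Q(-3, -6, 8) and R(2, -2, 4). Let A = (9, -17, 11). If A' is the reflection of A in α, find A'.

(-15, 1, -1)

PQ = (-8, -6, 7), PR = (-3, -2, 3); a normal to α is PQ × PR = (-4, 3, -2).
Using P: α has equation -4x + 3y - 2z = -22.
λ = (n·A − d)/|n|² = (-109 − (-22))/29 = -3.
Reflection = A − 2λn = (9, -17, 11) − (-6)·(-4, 3, -2) = (-15, 1, -1).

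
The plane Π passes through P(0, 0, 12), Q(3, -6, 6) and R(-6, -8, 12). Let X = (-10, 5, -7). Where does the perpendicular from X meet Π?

(2, -4, 8)

PQ = (3, -6, -6), PR = (-6, -8, 0); a normal to Π is PQ × PR = (-48, 36, -60).
Using P: Π has equation -48x + 36y - 60z = -720.
Foot = X − λn with λ = (n·X − d)/|n|² = (1080 − (-720))/7200 = 1/4.
Foot = (-10, 5, -7) − (1/4)·(-48, 36, -60) = (2, -4, 8).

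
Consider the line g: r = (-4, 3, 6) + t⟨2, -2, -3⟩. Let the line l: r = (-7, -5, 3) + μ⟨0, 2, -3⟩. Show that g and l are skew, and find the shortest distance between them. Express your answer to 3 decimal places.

Common perpendicular direction n = (2, -2, -3) × (0, 2, -3) = (12, 6, 4).
With w = (-7, -5, 3) − (-4, 3, 6) = (-3, -8, -3), w · n = -96.
Since n ≠ 0 the lines are not parallel, and w · n = -96 ≠ 0 so they do not intersect; hence they are skew.
Distance = |w · n| / |n| = |-96| / √196 ≈ 6.857.

6.857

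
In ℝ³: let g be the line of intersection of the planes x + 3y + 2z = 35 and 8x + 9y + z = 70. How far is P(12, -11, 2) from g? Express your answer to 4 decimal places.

Direction of g: (1, 3, 2) × (8, 9, 1) = (-15, 15, -15).
A point on g: solving the two plane equations with x = -4 gives (-4, 11, 3).
Taking (-4, 11, 3) on g with direction v = (-15, 15, -15): w = P − (-4, 11, 3) = (16, -22, -1), and w × v = (345, 255, -90).
Distance = |w × v| / |v| = √192150 / √675 ≈ 16.8721.

16.8721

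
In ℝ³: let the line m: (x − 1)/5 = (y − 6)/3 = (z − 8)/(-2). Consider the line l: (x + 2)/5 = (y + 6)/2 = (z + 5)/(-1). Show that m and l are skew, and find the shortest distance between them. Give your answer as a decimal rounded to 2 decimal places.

m has direction (5, 3, -2) through (1, 6, 8).
l has direction (5, 2, -1) through (-2, -6, -5).
Common perpendicular direction n = (5, 3, -2) × (5, 2, -1) = (1, -5, -5).
With w = (-2, -6, -5) − (1, 6, 8) = (-3, -12, -13), w · n = 122.
Since n ≠ 0 the lines are not parallel, and w · n = 122 ≠ 0 so they do not intersect; hence they are skew.
Distance = |w · n| / |n| = |122| / √51 ≈ 17.08.

17.08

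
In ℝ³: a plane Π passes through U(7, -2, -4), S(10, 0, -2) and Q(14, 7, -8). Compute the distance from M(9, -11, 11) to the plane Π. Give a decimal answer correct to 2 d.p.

2.33

US = (3, 2, 2), UQ = (7, 9, -4); a normal to Π is US × UQ = (-26, 26, 13).
Using U: Π has equation -26x + 26y + 13z = -286.
n·M − d = (-26)·(9) + (26)·(-11) + (13)·(11) − (-286) = -91; |n| = √1521.
Distance = |-91| / √1521 = 91/√1521 ≈ 2.33.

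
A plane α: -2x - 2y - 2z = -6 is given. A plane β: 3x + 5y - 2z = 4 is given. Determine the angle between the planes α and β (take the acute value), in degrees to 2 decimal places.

cos θ = |n₁·n₂| / (|n₁||n₂|) = |-12| / (√12 · √38).
θ = arccos(0.56195) ≈ 55.81°.

55.81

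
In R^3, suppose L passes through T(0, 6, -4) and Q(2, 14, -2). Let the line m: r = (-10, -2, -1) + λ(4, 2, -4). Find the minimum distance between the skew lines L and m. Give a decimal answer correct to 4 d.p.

A direction vector for L is Q − T = (2, 8, 2).
Common perpendicular direction n = (2, 8, 2) × (4, 2, -4) = (-36, 16, -28).
With w = (-10, -2, -1) − (0, 6, -4) = (-10, -8, 3), w · n = 148.
Distance = |w · n| / |n| = |148| / √2336 ≈ 3.0621.

3.0621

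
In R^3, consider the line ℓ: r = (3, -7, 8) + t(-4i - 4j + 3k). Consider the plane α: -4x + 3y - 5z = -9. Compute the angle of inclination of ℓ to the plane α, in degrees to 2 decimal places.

sin θ = |n·v| / (|n||v|) = |-11| / (√50 · √41) = 0.24295.
θ ≈ 14.06°.

14.06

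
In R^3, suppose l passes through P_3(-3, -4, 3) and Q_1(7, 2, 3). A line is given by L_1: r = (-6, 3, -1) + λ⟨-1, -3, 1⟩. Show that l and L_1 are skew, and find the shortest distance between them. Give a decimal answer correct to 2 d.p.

A direction vector for l is Q_1 − P_3 = (10, 6, 0).
Common perpendicular direction n = (10, 6, 0) × (-1, -3, 1) = (6, -10, -24).
With w = (-6, 3, -1) − (-3, -4, 3) = (-3, 7, -4), w · n = 8.
Since n ≠ 0 the lines are not parallel, and w · n = 8 ≠ 0 so they do not intersect; hence they are skew.
Distance = |w · n| / |n| = |8| / √712 ≈ 0.30.

0.30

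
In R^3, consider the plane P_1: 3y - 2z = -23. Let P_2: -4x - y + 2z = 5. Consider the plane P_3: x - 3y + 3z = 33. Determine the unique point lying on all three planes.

(3, -3, 7)

Solving the 3×3 linear system 3y - 2z = -23, -4x - y + 2z = 5, x - 3y + 3z = 33 (e.g. by elimination or Cramer's rule, determinant = 16) gives (3, -3, 7).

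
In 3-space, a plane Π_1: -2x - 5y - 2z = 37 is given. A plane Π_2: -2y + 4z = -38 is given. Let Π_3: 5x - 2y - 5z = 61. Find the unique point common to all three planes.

(0, -3, -11)

Solving the 3×3 linear system -2x - 5y - 2z = 37, -2y + 4z = -38, 5x - 2y - 5z = 61 (e.g. by elimination or Cramer's rule, determinant = -156) gives (0, -3, -11).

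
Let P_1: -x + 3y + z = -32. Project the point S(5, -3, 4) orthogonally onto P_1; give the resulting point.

(7, -9, 2)

Foot = S − λn with λ = (n·S − d)/|n|² = (-10 − (-32))/11 = 2.
Foot = (5, -3, 4) − 2·(-1, 3, 1) = (7, -9, 2).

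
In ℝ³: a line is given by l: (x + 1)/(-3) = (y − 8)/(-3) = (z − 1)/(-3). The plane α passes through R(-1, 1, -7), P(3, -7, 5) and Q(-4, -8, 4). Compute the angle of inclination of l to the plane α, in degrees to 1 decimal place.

l has direction (-3, -3, -3) through (-1, 8, 1).
RP = (4, -8, 12), RQ = (-3, -9, 11); a normal to α is RP × RQ = (20, -80, -60).
Using R: α has equation 20x - 80y - 60z = 320.
sin θ = |n·v| / (|n||v|) = |360| / (√10400 · √27) = 0.67937.
θ ≈ 42.8°.

42.8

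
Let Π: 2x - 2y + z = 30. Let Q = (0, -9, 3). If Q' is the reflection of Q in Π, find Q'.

(4, -13, 5)

λ = (n·Q − d)/|n|² = (21 − 30)/9 = -1.
Reflection = Q − 2λn = (0, -9, 3) − (-2)·(2, -2, 1) = (4, -13, 5).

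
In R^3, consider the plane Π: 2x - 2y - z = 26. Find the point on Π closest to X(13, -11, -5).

(7, -5, -2)

Foot = X − λn with λ = (n·X − d)/|n|² = (53 − 26)/9 = 3.
Foot = (13, -11, -5) − 3·(2, -2, -1) = (7, -5, -2).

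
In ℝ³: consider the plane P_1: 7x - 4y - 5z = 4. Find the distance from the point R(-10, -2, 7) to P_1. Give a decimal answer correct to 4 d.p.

10.6463

n·R − d = (7)·(-10) + (-4)·(-2) + (-5)·(7) − 4 = -101; |n| = √90.
Distance = |-101| / √90 = 101/√90 ≈ 10.6463.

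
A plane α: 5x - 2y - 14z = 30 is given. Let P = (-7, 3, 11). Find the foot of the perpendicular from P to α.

(-2, 1, -3)

Foot = P − λn with λ = (n·P − d)/|n|² = (-195 − 30)/225 = -1.
Foot = (-7, 3, 11) − (-1)·(5, -2, -14) = (-2, 1, -3).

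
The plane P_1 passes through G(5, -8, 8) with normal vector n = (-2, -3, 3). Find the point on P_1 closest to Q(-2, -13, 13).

P_1: n·r = n·G gives -2x - 3y + 3z = 38.
Foot = Q − λn with λ = (n·Q − d)/|n|² = (82 − 38)/22 = 2.
Foot = (-2, -13, 13) − 2·(-2, -3, 3) = (2, -7, 7).

(2, -7, 7)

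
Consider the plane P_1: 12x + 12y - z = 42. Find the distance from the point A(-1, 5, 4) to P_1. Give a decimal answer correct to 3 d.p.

n·A − d = (12)·(-1) + (12)·(5) + (-1)·(4) − 42 = 2; |n| = √289.
Distance = |2| / √289 = 2/√289 ≈ 0.118.

0.118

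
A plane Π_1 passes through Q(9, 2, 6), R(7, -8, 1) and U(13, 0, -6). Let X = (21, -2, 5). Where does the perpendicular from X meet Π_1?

QR = (-2, -10, -5), QU = (4, -2, -12); a normal to Π_1 is QR × QU = (110, -44, 44).
Using Q: Π_1 has equation 110x - 44y + 44z = 1166.
Foot = X − λn with λ = (n·X − d)/|n|² = (2618 − 1166)/15972 = 1/11.
Foot = (21, -2, 5) − (1/11)·(110, -44, 44) = (11, 2, 1).

(11, 2, 1)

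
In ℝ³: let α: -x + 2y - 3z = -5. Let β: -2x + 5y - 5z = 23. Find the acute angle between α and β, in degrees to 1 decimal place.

cos θ = |n₁·n₂| / (|n₁||n₂|) = |27| / (√14 · √54).
θ = arccos(0.98198) ≈ 10.9°.

10.9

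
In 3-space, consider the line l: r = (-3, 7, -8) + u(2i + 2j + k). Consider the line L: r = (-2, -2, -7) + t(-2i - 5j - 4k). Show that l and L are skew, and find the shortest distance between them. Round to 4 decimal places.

7.0000

Common perpendicular direction n = (2, 2, 1) × (-2, -5, -4) = (-3, 6, -6).
With w = (-2, -2, -7) − (-3, 7, -8) = (1, -9, 1), w · n = -63.
Since n ≠ 0 the lines are not parallel, and w · n = -63 ≠ 0 so they do not intersect; hence they are skew.
Distance = |w · n| / |n| = |-63| / √81 ≈ 7.0000.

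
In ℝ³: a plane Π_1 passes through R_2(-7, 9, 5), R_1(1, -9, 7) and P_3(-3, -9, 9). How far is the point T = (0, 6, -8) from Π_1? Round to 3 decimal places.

9.000

R_2R_1 = (8, -18, 2), R_2P_3 = (4, -18, 4); a normal to Π_1 is R_2R_1 × R_2P_3 = (-36, -24, -72).
Using R_2: Π_1 has equation -36x - 24y - 72z = -324.
n·T − d = (-36)·(0) + (-24)·(6) + (-72)·(-8) − (-324) = 756; |n| = √7056.
Distance = |756| / √7056 = 756/√7056 ≈ 9.000.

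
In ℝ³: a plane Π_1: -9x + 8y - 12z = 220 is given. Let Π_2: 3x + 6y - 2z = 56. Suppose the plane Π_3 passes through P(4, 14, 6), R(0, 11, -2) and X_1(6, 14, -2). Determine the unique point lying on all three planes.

(-4, 8, -10)

PR = (-4, -3, -8), PX_1 = (2, 0, -8); a normal to Π_3 is PR × PX_1 = (24, -48, 6).
Using P: Π_3 has equation 24x - 48y + 6z = -540.
Solving the 3×3 linear system -9x + 8y - 12z = 220, 3x + 6y - 2z = 56, 24x - 48y + 6z = -540 (e.g. by elimination or Cramer's rule, determinant = 3468) gives (-4, 8, -10).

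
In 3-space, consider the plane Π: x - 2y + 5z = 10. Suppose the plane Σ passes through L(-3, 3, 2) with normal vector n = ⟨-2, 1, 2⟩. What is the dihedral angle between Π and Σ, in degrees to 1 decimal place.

68.6

Σ: n·r = n·L gives -2x + y + 2z = 13.
cos θ = |n₁·n₂| / (|n₁||n₂|) = |6| / (√30 · √9).
θ = arccos(0.36515) ≈ 68.6°.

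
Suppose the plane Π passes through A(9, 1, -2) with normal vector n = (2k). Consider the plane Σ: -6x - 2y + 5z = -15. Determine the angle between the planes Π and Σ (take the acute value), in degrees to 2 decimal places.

51.67

Π: n·r = n·A gives 2z = -4.
cos θ = |n₁·n₂| / (|n₁||n₂|) = |10| / (√4 · √65).
θ = arccos(0.62017) ≈ 51.67°.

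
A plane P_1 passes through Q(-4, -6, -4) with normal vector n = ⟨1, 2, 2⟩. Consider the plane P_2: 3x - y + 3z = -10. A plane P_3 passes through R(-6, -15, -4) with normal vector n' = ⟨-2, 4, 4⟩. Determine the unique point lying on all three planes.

(4, -5, -9)

P_1: n·r = n·Q gives x + 2y + 2z = -24.
P_3: n'·r = n'·R gives -2x + 4y + 4z = -64.
Solving the 3×3 linear system x + 2y + 2z = -24, 3x - y + 3z = -10, -2x + 4y + 4z = -64 (e.g. by elimination or Cramer's rule, determinant = -32) gives (4, -5, -9).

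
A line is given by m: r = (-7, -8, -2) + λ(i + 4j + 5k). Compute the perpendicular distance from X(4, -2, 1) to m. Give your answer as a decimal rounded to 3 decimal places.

Taking (-7, -8, -2) on m with direction v = (1, 4, 5): w = X − (-7, -8, -2) = (11, 6, 3), and w × v = (18, -52, 38).
Distance = |w × v| / |v| = √4472 / √42 ≈ 10.319.

10.319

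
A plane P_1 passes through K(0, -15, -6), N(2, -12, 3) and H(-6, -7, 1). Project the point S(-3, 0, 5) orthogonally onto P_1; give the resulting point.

KN = (2, 3, 9), KH = (-6, 8, 7); a normal to P_1 is KN × KH = (-51, -68, 34).
Using K: P_1 has equation -51x - 68y + 34z = 816.
Foot = S − λn with λ = (n·S − d)/|n|² = (323 − 816)/8381 = -1/17.
Foot = (-3, 0, 5) − (-1/17)·(-51, -68, 34) = (-6, -4, 7).

(-6, -4, 7)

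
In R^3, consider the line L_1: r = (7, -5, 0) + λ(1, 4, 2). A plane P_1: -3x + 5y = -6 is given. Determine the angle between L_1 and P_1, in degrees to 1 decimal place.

39.5

sin θ = |n·v| / (|n||v|) = |17| / (√34 · √21) = 0.63621.
θ ≈ 39.5°.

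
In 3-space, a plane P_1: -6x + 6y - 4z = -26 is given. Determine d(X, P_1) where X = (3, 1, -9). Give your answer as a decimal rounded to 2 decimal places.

n·X − d = (-6)·(3) + (6)·(1) + (-4)·(-9) − (-26) = 50; |n| = √88.
Distance = |50| / √88 = 50/√88 ≈ 5.33.

5.33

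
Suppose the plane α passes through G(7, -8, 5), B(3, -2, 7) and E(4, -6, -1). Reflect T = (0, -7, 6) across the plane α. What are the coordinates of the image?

(8, -1, 4)

GB = (-4, 6, 2), GE = (-3, 2, -6); a normal to α is GB × GE = (-40, -30, 10).
Using G: α has equation -40x - 30y + 10z = 10.
λ = (n·T − d)/|n|² = (270 − 10)/2600 = 1/10.
Reflection = T − 2λn = (0, -7, 6) − (1/5)·(-40, -30, 10) = (8, -1, 4).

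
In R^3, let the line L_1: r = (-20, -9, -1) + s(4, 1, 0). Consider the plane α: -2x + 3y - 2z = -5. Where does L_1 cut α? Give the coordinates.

(-4, -5, -1)

Substitute r = (-20, -9, -1) + t(4, 1, 0) into the plane: 15 + (-5)t = -5, so t = 4.
Intersection: (-20, -9, -1) + 4·(4, 1, 0) = (-4, -5, -1).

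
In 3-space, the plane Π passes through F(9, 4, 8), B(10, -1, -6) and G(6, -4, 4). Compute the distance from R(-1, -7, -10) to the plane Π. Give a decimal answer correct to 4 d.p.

FB = (1, -5, -14), FG = (-3, -8, -4); a normal to Π is FB × FG = (-92, 46, -23).
Using F: Π has equation -92x + 46y - 23z = -828.
n·R − d = (-92)·(-1) + (46)·(-7) + (-23)·(-10) − (-828) = 828; |n| = √11109.
Distance = |828| / √11109 = 828/√11109 ≈ 7.8558.

7.8558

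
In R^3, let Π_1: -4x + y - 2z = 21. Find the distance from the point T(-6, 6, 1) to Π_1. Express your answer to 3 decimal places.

1.528

n·T − d = (-4)·(-6) + (1)·(6) + (-2)·(1) − 21 = 7; |n| = √21.
Distance = |7| / √21 = 7/√21 ≈ 1.528.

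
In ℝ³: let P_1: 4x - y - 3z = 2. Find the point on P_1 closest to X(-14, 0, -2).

(-6, -2, -8)

Foot = X − λn with λ = (n·X − d)/|n|² = (-50 − 2)/26 = -2.
Foot = (-14, 0, -2) − (-2)·(4, -1, -3) = (-6, -2, -8).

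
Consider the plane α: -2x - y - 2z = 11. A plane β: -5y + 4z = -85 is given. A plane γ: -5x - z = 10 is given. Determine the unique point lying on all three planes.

(0, 9, -10)

Solving the 3×3 linear system -2x - y - 2z = 11, -5y + 4z = -85, -5x - z = 10 (e.g. by elimination or Cramer's rule, determinant = 60) gives (0, 9, -10).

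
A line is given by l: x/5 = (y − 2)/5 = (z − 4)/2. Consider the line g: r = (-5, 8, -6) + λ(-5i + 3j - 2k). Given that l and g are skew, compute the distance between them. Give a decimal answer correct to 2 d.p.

l has direction (5, 5, 2) through (0, 2, 4).
Common perpendicular direction n = (5, 5, 2) × (-5, 3, -2) = (-16, 0, 40).
With w = (-5, 8, -6) − (0, 2, 4) = (-5, 6, -10), w · n = -320.
Distance = |w · n| / |n| = |-320| / √1856 ≈ 7.43.

7.43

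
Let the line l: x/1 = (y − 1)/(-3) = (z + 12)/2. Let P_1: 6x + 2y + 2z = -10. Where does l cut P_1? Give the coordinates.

l has direction (1, -3, 2) through (0, 1, -12).
Substitute r = (0, 1, -12) + t(1, -3, 2) into the plane: -22 + 4t = -10, so t = 3.
Intersection: (0, 1, -12) + 3·(1, -3, 2) = (3, -8, -6).

(3, -8, -6)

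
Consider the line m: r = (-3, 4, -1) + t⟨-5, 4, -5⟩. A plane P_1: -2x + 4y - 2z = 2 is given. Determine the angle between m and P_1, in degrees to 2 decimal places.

sin θ = |n·v| / (|n||v|) = |36| / (√24 · √66) = 0.90453.
θ ≈ 64.76°.

64.76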